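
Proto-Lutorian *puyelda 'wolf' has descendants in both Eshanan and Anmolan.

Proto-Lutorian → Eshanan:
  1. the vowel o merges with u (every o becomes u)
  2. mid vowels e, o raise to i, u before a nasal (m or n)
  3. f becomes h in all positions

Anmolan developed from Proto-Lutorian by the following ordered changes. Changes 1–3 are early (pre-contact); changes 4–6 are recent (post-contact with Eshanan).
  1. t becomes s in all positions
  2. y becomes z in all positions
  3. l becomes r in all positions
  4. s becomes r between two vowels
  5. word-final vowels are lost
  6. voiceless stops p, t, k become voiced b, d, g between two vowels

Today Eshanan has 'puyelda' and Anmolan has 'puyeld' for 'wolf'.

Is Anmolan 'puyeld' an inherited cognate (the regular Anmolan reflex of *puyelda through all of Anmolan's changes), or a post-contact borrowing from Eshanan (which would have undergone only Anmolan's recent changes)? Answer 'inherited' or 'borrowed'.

borrowed

If inherited, *puyelda would pass through all of Anmolan's changes:
Anmolan: *puyelda > puzelda > puzerda > puzerd  (by unconditioned shift, unconditioned shift, apocope)
If borrowed from Eshanan 'puyelda' after the early changes, it would undergo only the recent ones:
  rule 4 (rhotacism): no change (puyelda)
  rule 5 (apocope): puyelda → puyeld
  rule 6 (intervocalic voicing): no change (puyeld)
  ⇒ as a loan: puyeld
Anmolan 'puyeld' matches the loan outcome 'puyeld', not the inherited 'puzerd' — it skipped the early Anmolan changes, so it was borrowed from Eshanan.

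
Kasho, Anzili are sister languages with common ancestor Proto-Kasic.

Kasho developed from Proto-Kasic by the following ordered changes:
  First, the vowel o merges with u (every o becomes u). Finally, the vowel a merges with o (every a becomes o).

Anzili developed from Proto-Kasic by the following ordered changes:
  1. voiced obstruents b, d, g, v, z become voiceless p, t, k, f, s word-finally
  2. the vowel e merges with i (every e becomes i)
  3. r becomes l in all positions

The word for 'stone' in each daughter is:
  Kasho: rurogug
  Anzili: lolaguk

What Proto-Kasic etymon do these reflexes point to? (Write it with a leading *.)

*roragug

Position 1: Kasho has r, Anzili has l. Kasho preserves r here (none of its changes turn any other segment into r), so the proto-segment is *r.
Position 3: Kasho has r, Anzili has l. Kasho preserves r here (none of its changes turn any other segment into r), so the proto-segment is *r.
Position 7: Kasho has g, Anzili has k. Kasho preserves g here (none of its changes turn any other segment into g), so the proto-segment is *g.
This points to *roragug. Verify forward in each daughter:
Kasho: *roragug > ruragug > rurogug  (by vowel merger, vowel merger)
Anzili: *roragug
  roragug → roraguk   [final devoicing]
  roraguk (rule 2 does not apply)
  roraguk → lolaguk   [unconditioned shift]
  giving Anzili lolaguk.
No other proto-form is consistent with every reflex, so the reconstruction is *roragug.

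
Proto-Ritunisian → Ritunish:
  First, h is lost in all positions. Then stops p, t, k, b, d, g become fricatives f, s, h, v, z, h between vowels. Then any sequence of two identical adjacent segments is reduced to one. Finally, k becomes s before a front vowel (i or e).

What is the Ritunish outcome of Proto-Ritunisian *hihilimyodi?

ilimyozi

Ritunish: *hihilimyodi > iilimyodi > iilimyozi > ilimyozi  (by h-loss, intervocalic lenition, degemination)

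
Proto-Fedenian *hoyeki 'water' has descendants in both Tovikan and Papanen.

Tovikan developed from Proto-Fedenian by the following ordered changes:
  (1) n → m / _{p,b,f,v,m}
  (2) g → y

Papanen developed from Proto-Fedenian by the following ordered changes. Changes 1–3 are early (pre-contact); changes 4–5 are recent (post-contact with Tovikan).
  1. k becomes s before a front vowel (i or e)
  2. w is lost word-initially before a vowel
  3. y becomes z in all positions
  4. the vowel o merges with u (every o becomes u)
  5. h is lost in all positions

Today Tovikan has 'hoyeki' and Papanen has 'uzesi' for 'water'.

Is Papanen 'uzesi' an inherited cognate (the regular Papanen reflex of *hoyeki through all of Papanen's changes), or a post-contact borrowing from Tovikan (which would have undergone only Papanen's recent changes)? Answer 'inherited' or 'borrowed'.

If inherited, *hoyeki would pass through all of Papanen's changes:
Papanen: *hoyeki > hoyesi > hozesi > huzesi > uzesi  (by palatalisation, unconditioned shift, vowel merger, h-loss)
If borrowed from Tovikan 'hoyeki' after the early changes, it would undergo only the recent ones:
  rule 4 (vowel merger): hoyeki → huyeki
  rule 5 (h-loss): huyeki → uyeki
  ⇒ as a loan: uyeki
Papanen 'uzesi' matches the inherited outcome exactly, so it is an inherited cognate, not a loan.

inherited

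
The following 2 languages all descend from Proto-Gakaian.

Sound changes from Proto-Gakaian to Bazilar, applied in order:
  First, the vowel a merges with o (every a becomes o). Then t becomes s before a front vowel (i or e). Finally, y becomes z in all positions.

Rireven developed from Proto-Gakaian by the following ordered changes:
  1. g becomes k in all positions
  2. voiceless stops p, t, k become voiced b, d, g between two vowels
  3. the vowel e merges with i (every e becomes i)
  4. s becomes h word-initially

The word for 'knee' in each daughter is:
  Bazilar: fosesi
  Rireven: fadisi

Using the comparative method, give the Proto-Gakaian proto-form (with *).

*fatesi

Position 3: Bazilar has s, Rireven has d. Taking the neighbouring segments as reconstructed: Bazilar s could go back to *t or *s; Rireven d could go back to *t or *d — the one source consistent with every daughter is *t.
Position 4: Bazilar has e, Rireven has i. Bazilar preserves e here (none of its changes turn any other segment into e), so the proto-segment is *e.
Position 2: Bazilar has o, Rireven has a. Rireven preserves a here (none of its changes turn any other segment into a), so the proto-segment is *a.
Verify the candidate proto-form against each daughter:
Bazilar: *fatesi
  fatesi → fotesi   [vowel merger]
  fotesi → fosesi   [palatalisation]
  fosesi (rule 3 does not apply)
  giving Bazilar fosesi.
Rireven: *fatesi > fadesi > fadisi  (by intervocalic voicing, vowel merger)
No other proto-form is consistent with every reflex, so the reconstruction is *fatesi.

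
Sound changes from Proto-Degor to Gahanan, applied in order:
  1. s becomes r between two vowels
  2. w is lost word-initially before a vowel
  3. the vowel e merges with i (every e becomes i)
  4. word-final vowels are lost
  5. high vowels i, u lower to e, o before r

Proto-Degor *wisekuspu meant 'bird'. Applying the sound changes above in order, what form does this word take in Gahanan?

Gahanan: start from *wisekuspu.
  rule 1 (rhotacism): wisekuspu → wirekuspu
  rule 2 (glide loss): wirekuspu → irekuspu
  rule 3 (vowel merger): irekuspu → irikuspu
  rule 4 (apocope): irikuspu → irikusp
  rule 5 (pre-rhotic lowering): irikusp → erikusp
  ⇒ Gahanan erikusp

erikusp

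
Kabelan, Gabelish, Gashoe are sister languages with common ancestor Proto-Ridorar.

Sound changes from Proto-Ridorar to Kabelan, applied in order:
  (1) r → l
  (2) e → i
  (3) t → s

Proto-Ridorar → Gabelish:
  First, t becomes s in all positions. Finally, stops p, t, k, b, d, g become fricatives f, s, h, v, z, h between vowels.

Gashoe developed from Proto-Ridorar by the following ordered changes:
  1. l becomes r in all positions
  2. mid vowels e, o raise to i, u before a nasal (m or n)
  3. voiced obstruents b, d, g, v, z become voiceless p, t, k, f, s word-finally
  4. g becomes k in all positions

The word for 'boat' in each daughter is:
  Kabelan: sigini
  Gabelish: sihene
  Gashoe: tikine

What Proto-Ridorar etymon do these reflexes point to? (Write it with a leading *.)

Position 4: Kabelan has i, Gabelish has e, Gashoe has i. Gabelish preserves e here (none of its changes turn any other segment into e), so the proto-segment is *e.
Position 1: Kabelan has s, Gabelish has s, Gashoe has t. Taking the neighbouring segments as reconstructed: Kabelan s could go back to *t or *s; Gabelish s could go back to *t or *s; Gashoe t can only go back to *t — the one source consistent with every daughter is *t.
Continuing position by position gives *tigene; check it forward:
Kabelan: *tigene > tigini > sigini  (by vowel merger, unconditioned shift)
Gabelish: start from *tigene.
  rule 1 (unconditioned shift): tigene → sigene
  rule 2 (intervocalic lenition): sigene → sihene
  ⇒ Gabelish sihene
Gashoe: *tigene > tigine > tikine  (by pre-nasal raising, unconditioned shift)
*tigene is the unique common source.

*tigene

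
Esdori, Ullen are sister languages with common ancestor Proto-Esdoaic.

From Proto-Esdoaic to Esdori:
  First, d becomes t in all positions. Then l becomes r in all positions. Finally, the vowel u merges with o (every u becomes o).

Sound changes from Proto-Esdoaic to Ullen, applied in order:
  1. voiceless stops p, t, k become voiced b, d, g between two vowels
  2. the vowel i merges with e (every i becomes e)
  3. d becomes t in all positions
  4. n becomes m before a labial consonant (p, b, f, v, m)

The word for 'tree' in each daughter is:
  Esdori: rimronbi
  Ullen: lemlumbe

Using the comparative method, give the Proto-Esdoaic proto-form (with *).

Position 5: Esdori has o, Ullen has u. Ullen preserves u here (none of its changes turn any other segment into u), so the proto-segment is *u.
Position 4: Esdori has r, Ullen has l. Ullen preserves l here (none of its changes turn any other segment into l), so the proto-segment is *l.
Position 1: Esdori has r, Ullen has l. Ullen preserves l here (none of its changes turn any other segment into l), so the proto-segment is *l.
Verify the candidate proto-form against each daughter:
Esdori: start from *limlunbi.
  rule 1: no change — limlunbi
  rule 2 (unconditioned shift): limlunbi → rimrunbi
  rule 3 (vowel merger): rimrunbi → rimronbi
  ⇒ Esdori rimronbi
Ullen: start from *limlunbi.
  rule 1: no change — limlunbi
  rule 2 (vowel merger): limlunbi → lemlunbe
  rule 3: no change — lemlunbe
  rule 4 (nasal place assimilation): lemlunbe → lemlumbe
  ⇒ Ullen lemlumbe
Only *limlunbi yields all of Esdori rimronbi, Ullen lemlumbe.

*limlunbi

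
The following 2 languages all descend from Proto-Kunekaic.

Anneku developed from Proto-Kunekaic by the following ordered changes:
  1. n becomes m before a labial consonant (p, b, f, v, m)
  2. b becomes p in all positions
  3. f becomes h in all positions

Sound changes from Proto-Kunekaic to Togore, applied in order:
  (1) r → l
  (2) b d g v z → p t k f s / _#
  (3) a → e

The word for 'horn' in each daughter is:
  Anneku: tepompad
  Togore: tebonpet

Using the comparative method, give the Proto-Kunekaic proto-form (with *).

*tebonpad

Position 8: Anneku has d, Togore has t. Anneku preserves d here (none of its changes turn any other segment into d), so the proto-segment is *d.
Position 3: Anneku has p, Togore has b. Togore preserves b here (none of its changes turn any other segment into b), so the proto-segment is *b.
Verify the candidate proto-form against each daughter:
Anneku: *tebonpad > tebompad > tepompad  (by nasal place assimilation, unconditioned shift)
Togore: start from *tebonpad.
  rule 1: no change — tebonpad
  rule 2 (final devoicing): tebonpad → tebonpat
  rule 3 (vowel merger): tebonpat → tebonpet
  ⇒ Togore tebonpet
Only *tebonpad yields all of Anneku tepompad, Togore tebonpet.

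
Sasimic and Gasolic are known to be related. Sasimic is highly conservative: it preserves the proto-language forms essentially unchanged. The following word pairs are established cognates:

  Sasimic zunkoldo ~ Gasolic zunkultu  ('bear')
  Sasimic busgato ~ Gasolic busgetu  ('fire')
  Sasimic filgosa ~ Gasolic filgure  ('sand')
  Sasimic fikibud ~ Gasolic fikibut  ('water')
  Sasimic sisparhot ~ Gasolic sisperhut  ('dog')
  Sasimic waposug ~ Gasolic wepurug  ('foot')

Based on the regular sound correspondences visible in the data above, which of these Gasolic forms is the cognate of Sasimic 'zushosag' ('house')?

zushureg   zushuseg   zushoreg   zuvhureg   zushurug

zunkoldo ~ zunkultu, filgosa ~ filgure — Sasimic o corresponds to Gasolic u after a consonant, before a consonant other than r, m, n, p, b, f, v.
filgosa ~ filgure — Sasimic s corresponds to Gasolic r between vowels (before a back vowel).
busgato ~ busgetu — Sasimic a corresponds to Gasolic e after a consonant, before a consonant other than r, m, n, p, b, f, v.
Applying these to Sasimic 'zushosag':
  zushosag → zushusag   (o→u after a consonant, before a consonant other than r, m, n, p, b, f, v)
  zushusag → zushurag   (s→r between vowels (before a back vowel))
  zushurag → zushureg   (a→e after a consonant, before a consonant other than r, m, n, p, b, f, v)
So the Gasolic cognate is 'zushureg'.

zushureg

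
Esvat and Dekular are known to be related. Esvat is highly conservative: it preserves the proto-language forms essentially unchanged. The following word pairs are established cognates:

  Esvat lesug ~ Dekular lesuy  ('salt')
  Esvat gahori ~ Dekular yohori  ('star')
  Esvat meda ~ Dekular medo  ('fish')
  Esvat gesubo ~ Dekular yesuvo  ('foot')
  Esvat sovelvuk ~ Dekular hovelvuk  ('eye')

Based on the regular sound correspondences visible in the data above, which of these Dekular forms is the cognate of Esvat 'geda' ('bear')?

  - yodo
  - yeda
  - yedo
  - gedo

gesubo ~ yesuvo — Esvat g corresponds to Dekular y word-initially before a front vowel.
meda ~ medo — Esvat a corresponds to Dekular o word-finally.
Applying these to Esvat 'geda':
  geda → yeda   (g→y word-initially before a front vowel)
  yeda → yedo   (a→o word-finally)
So the Dekular cognate is 'yedo'.

yedo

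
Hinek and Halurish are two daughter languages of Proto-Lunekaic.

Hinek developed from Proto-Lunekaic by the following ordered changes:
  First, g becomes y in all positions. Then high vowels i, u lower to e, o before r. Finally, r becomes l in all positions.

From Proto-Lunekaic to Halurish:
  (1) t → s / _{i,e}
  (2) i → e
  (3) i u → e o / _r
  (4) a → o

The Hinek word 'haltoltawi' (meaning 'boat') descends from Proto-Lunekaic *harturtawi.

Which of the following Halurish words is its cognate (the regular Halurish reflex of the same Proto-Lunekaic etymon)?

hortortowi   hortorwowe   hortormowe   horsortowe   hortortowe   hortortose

Halurish: *harturtawi
  harturtawi (rule 1 does not apply)
  harturtawi → harturtawe   [vowel merger]
  harturtawe → hartortawe   [pre-rhotic lowering]
  hartortawe → hortortowe   [vowel merger]
  giving Halurish hortortowe.
Among the options, 'hortortowe' alone shows every Halurish change applied in order.

hortortowe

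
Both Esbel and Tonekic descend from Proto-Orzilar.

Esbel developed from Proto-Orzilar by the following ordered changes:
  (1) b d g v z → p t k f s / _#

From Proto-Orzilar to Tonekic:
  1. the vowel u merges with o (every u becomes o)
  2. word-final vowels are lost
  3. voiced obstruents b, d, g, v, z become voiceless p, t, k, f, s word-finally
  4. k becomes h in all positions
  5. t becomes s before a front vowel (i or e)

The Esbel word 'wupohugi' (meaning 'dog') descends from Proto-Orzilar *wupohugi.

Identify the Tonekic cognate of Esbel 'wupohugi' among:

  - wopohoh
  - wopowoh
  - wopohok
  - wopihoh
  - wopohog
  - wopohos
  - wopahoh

wopohoh

Tonekic: start from *wupohugi.
  rule 1 (vowel merger): wupohugi → wopohogi
  rule 2 (apocope): wopohogi → wopohog
  rule 3 (final devoicing): wopohog → wopohok
  rule 4 (unconditioned shift): wopohok → wopohoh
  rule 5: no change — wopohoh
  ⇒ Tonekic wopohoh
The other candidates each miss or misapply at least one Tonekic change.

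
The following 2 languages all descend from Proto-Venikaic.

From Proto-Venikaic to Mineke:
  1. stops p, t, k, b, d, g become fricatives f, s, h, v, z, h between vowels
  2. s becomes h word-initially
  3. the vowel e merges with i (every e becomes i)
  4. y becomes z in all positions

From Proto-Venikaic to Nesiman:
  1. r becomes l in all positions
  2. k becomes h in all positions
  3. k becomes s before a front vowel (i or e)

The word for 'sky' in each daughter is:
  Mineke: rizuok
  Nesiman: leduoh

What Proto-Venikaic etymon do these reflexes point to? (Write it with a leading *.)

Position 6: Mineke has k, Nesiman has h. Mineke preserves k here (none of its changes turn any other segment into k), so the proto-segment is *k.
Position 2: Mineke has i, Nesiman has e. Nesiman preserves e here (none of its changes turn any other segment into e), so the proto-segment is *e.
Position 1: Mineke has r, Nesiman has l. Mineke preserves r here (none of its changes turn any other segment into r), so the proto-segment is *r.
Verify the candidate proto-form against each daughter:
Mineke: *reduok
  reduok → rezuok   [intervocalic lenition]
  rezuok (rule 2 does not apply)
  rezuok → rizuok   [vowel merger]
  rizuok (rule 4 does not apply)
  giving Mineke rizuok.
Nesiman: start from *reduok.
  rule 1 (unconditioned shift): reduok → leduok
  rule 2 (unconditioned shift): leduok → leduoh
  rule 3: no change — leduoh
  ⇒ Nesiman leduoh
Only *reduok yields all of Mineke rizuok, Nesiman leduoh.

*reduok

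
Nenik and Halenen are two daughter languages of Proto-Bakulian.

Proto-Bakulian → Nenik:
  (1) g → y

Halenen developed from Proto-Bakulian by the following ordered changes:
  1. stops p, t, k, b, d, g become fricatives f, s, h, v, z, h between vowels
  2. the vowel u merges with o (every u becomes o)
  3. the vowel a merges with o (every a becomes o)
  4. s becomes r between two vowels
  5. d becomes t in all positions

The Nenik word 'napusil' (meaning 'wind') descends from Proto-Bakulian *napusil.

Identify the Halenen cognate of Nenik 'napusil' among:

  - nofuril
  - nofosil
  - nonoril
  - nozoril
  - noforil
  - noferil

noforil

Halenen: start from *napusil.
  rule 1 (intervocalic lenition): napusil → nafusil
  rule 2 (vowel merger): nafusil → nafosil
  rule 3 (vowel merger): nafosil → nofosil
  rule 4 (rhotacism): nofosil → noforil
  rule 5: no change — noforil
  ⇒ Halenen noforil
Among the options, 'noforil' alone shows every Halenen change applied in order.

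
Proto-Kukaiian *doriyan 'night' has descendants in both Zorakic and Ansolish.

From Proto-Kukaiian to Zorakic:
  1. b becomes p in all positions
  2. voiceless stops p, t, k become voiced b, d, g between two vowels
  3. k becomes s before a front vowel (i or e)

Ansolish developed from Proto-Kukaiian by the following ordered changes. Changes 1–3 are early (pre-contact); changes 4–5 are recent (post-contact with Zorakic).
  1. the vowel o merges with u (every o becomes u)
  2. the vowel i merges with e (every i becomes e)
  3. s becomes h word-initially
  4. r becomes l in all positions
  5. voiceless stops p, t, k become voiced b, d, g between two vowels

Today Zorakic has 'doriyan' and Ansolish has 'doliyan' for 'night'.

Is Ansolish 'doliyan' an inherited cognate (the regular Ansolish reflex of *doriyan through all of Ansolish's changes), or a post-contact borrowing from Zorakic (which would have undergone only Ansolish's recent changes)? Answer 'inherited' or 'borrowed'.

borrowed

If inherited, *doriyan would pass through all of Ansolish's changes:
Ansolish: *doriyan
  doriyan → duriyan   [vowel merger]
  duriyan → dureyan   [vowel merger]
  dureyan (rule 3 does not apply)
  dureyan → duleyan   [unconditioned shift]
  duleyan (rule 5 does not apply)
  giving Ansolish duleyan.
If borrowed from Zorakic 'doriyan' after the early changes, it would undergo only the recent ones:
  rule 4 (unconditioned shift): doriyan → doliyan
  rule 5 (intervocalic voicing): no change (doliyan)
  ⇒ as a loan: doliyan
Ansolish 'doliyan' matches the loan outcome 'doliyan', not the inherited 'duleyan' — it skipped the early Ansolish changes, so it was borrowed from Zorakic.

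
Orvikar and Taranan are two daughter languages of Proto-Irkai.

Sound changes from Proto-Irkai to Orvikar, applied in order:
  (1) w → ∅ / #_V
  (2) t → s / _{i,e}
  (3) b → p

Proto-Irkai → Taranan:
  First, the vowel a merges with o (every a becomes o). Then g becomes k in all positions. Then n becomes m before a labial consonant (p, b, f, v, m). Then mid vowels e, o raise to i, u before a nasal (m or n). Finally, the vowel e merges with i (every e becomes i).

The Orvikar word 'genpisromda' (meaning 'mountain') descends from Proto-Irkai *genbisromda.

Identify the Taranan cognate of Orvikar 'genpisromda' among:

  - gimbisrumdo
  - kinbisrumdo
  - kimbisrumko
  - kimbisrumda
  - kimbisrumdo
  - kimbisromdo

Taranan: start from *genbisromda.
  rule 1 (vowel merger): genbisromda → genbisromdo
  rule 2 (unconditioned shift): genbisromdo → kenbisromdo
  rule 3 (nasal place assimilation): kenbisromdo → kembisromdo
  rule 4 (pre-nasal raising): kembisromdo → kimbisrumdo
  rule 5: no change — kimbisrumdo
  ⇒ Taranan kimbisrumdo
Among the options, 'kimbisrumdo' alone shows every Taranan change applied in order.

kimbisrumdo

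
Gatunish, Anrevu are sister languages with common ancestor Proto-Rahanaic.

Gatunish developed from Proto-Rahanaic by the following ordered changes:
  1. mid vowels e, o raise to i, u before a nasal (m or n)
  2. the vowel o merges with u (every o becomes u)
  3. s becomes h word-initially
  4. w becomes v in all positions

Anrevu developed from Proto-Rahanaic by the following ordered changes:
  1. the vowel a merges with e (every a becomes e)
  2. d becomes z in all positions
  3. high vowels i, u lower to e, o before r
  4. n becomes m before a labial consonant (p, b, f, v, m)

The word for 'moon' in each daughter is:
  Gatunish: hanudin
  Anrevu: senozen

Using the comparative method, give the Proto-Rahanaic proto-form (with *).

*sanoden

Position 4: Gatunish has u, Anrevu has o. Taking the neighbouring segments as reconstructed: Gatunish u could go back to *o or *u; Anrevu o can only go back to *o — the one source consistent with every daughter is *o.
Position 1: Gatunish has h, Anrevu has s. Anrevu preserves s here (none of its changes turn any other segment into s), so the proto-segment is *s.
Position 6: Gatunish has i, Anrevu has e. Taking the neighbouring segments as reconstructed: Gatunish i could go back to *e or *i; Anrevu e could go back to *a or *e — the one source consistent with every daughter is *e.
Continuing position by position gives *sanoden; check it forward:
Gatunish: start from *sanoden.
  rule 1 (pre-nasal raising): sanoden → sanodin
  rule 2 (vowel merger): sanodin → sanudin
  rule 3 (debuccalisation): sanudin → hanudin
  rule 4: no change — hanudin
  ⇒ Gatunish hanudin
Anrevu: start from *sanoden.
  rule 1 (vowel merger): sanoden → senoden
  rule 2 (unconditioned shift): senoden → senozen
  rule 3: no change — senozen
  rule 4: no change — senozen
  ⇒ Anrevu senozen
Only *sanoden yields all of Gatunish hanudin, Anrevu senozen.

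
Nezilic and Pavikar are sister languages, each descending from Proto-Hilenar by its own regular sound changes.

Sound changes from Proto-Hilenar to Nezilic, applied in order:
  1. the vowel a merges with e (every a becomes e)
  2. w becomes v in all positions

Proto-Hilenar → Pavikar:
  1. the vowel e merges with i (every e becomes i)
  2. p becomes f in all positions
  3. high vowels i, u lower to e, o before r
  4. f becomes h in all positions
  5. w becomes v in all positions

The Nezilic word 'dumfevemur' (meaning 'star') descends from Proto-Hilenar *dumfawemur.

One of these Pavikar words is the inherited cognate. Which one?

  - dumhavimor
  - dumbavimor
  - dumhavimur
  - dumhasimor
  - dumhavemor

Pavikar: *dumfawemur > dumfawimur > dumfawimor > dumhawimor > dumhavimor  (by vowel merger, pre-rhotic lowering, unconditioned shift, unconditioned shift)
The other candidates each miss or misapply at least one Pavikar change.

dumhavimor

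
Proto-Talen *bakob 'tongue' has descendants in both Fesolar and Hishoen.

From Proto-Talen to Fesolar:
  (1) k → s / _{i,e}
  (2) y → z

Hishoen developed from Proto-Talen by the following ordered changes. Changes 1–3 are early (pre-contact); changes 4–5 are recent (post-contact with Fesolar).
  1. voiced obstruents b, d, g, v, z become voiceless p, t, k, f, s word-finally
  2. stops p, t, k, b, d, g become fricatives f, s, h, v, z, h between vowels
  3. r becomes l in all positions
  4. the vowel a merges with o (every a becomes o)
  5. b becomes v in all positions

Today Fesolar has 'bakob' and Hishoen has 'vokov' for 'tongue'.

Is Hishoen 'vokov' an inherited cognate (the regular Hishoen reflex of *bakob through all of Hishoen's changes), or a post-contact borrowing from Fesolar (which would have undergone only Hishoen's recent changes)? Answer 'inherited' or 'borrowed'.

If inherited, *bakob would pass through all of Hishoen's changes:
Hishoen: *bakob > bakop > bahop > bohop > vohop  (by final devoicing, intervocalic lenition, vowel merger, unconditioned shift)
If borrowed from Fesolar 'bakob' after the early changes, it would undergo only the recent ones:
  rule 4 (vowel merger): bakob → bokob
  rule 5 (unconditioned shift): bokob → vokov
  ⇒ as a loan: vokov
Hishoen 'vokov' matches the loan outcome 'vokov', not the inherited 'vohop' — it skipped the early Hishoen changes, so it was borrowed from Fesolar.

borrowed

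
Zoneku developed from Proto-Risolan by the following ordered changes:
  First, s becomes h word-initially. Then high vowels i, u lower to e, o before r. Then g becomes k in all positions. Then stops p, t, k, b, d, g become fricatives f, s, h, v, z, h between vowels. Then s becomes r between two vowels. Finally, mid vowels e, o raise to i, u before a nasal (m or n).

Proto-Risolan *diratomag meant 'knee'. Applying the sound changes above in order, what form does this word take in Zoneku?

derarumak

Zoneku: *diratomag > deratomag > deratomak > derasomak > deraromak > derarumak  (by pre-rhotic lowering, unconditioned shift, intervocalic lenition, rhotacism, pre-nasal raising)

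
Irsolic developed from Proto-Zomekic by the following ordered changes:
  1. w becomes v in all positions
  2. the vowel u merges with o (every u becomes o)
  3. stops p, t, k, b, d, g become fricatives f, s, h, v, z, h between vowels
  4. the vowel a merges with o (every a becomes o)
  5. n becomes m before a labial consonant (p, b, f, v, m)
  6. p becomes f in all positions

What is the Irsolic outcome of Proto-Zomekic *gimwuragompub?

gimvorohomfob

Irsolic: *gimwuragompub > gimvuragompub > gimvoragompob > gimvorahompob > gimvorohompob > gimvorohomfob  (by unconditioned shift, vowel merger, intervocalic lenition, vowel merger, unconditioned shift)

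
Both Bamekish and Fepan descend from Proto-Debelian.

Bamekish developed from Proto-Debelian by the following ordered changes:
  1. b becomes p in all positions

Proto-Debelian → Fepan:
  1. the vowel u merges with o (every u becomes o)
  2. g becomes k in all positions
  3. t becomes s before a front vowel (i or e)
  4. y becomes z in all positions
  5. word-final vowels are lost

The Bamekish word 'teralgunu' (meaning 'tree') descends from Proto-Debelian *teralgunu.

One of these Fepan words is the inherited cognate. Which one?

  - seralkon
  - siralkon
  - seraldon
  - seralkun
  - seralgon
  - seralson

Fepan: *teralgunu > teralgono > teralkono > seralkono > seralkon  (by vowel merger, unconditioned shift, palatalisation, apocope)
The other candidates each miss or misapply at least one Fepan change.

seralkon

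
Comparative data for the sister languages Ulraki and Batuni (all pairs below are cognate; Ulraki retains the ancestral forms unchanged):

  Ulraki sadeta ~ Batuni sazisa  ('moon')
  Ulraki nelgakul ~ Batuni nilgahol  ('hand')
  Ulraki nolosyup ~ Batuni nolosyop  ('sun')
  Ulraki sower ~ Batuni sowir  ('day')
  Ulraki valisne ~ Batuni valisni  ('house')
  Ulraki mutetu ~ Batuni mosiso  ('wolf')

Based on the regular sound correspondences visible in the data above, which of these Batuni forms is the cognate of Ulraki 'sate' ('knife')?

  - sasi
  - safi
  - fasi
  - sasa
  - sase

mutetu ~ mosiso — Ulraki t corresponds to Batuni s between vowels (before a front vowel).
valisne ~ valisni — Ulraki e corresponds to Batuni i word-finally.
Applying these to Ulraki 'sate':
  sate → sase   (t→s between vowels (before a front vowel))
  sase → sasi   (e→i word-finally)
So the Batuni cognate is 'sasi'.

sasi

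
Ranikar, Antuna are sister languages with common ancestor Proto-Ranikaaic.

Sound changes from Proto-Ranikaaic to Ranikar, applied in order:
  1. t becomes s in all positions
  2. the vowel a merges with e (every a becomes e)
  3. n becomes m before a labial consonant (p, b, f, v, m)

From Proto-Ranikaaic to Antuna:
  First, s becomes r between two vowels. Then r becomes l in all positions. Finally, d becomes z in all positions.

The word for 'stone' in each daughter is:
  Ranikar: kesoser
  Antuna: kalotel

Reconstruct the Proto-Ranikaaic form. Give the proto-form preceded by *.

Position 5: Ranikar has s, Antuna has t. Antuna preserves t here (none of its changes turn any other segment into t), so the proto-segment is *t.
Position 3: Ranikar has s, Antuna has l. Taking the neighbouring segments as reconstructed: Ranikar s could go back to *t or *s; Antuna l could go back to *s or *l or *r — the one source consistent with every daughter is *s.
Position 7: Ranikar has r, Antuna has l. Ranikar preserves r here (none of its changes turn any other segment into r), so the proto-segment is *r.
Verify the candidate proto-form against each daughter:
Ranikar: start from *kasoter.
  rule 1 (unconditioned shift): kasoter → kasoser
  rule 2 (vowel merger): kasoser → kesoser
  rule 3: no change — kesoser
  ⇒ Ranikar kesoser
Antuna: *kasoter > karoter > kalotel  (by rhotacism, unconditioned shift)
No other proto-form is consistent with every reflex, so the reconstruction is *kasoter.

*kasoter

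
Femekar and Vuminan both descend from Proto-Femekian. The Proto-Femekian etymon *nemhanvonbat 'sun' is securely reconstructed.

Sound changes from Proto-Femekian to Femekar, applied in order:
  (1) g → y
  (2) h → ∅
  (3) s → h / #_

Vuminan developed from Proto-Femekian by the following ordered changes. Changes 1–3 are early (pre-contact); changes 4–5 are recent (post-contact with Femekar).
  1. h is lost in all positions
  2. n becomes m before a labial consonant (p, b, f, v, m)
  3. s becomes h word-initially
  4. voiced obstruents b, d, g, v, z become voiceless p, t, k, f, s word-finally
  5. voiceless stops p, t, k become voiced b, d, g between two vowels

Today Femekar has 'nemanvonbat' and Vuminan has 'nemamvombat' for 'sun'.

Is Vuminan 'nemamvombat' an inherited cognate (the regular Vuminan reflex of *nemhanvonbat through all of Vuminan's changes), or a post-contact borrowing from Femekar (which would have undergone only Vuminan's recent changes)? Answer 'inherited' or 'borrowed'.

If inherited, *nemhanvonbat would pass through all of Vuminan's changes:
Vuminan: *nemhanvonbat
  nemhanvonbat → nemanvonbat   [h-loss]
  nemanvonbat → nemamvombat   [nasal place assimilation]
  nemamvombat (rule 3 does not apply)
  nemamvombat (rule 4 does not apply)
  nemamvombat (rule 5 does not apply)
  giving Vuminan nemamvombat.
If borrowed from Femekar 'nemanvonbat' after the early changes, it would undergo only the recent ones:
  rule 4 (final devoicing): no change (nemanvonbat)
  rule 5 (intervocalic voicing): no change (nemanvonbat)
  ⇒ as a loan: nemanvonbat
Vuminan 'nemamvombat' matches the inherited outcome exactly, so it is an inherited cognate, not a loan.

inherited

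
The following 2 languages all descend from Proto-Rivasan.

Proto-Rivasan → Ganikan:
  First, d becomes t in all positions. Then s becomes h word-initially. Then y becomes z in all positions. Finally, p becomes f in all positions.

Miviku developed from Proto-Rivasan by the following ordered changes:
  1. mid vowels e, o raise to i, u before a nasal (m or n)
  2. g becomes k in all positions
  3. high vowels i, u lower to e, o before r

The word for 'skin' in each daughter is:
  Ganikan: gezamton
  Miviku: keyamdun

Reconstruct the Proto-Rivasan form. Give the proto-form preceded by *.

*geyamdon

Position 7: Ganikan has o, Miviku has u. Ganikan preserves o here (none of its changes turn any other segment into o), so the proto-segment is *o.
Position 6: Ganikan has t, Miviku has d. Miviku preserves d here (none of its changes turn any other segment into d), so the proto-segment is *d.
Verify the candidate proto-form against each daughter:
Ganikan: *geyamdon
  geyamdon → geyamton   [unconditioned shift]
  geyamton (rule 2 does not apply)
  geyamton → gezamton   [unconditioned shift]
  gezamton (rule 4 does not apply)
  giving Ganikan gezamton.
Miviku: *geyamdon
  geyamdon → geyamdun   [pre-nasal raising]
  geyamdun → keyamdun   [unconditioned shift]
  keyamdun (rule 3 does not apply)
  giving Miviku keyamdun.
*geyamdon is the unique common source.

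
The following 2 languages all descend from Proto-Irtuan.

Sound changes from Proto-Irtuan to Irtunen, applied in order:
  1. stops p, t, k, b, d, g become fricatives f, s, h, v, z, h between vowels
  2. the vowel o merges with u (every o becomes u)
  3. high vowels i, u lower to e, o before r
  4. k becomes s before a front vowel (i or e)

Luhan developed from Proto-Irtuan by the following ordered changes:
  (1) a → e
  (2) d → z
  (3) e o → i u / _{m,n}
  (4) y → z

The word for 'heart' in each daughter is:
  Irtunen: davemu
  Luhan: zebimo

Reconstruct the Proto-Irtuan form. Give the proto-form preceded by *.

*dabemo

Position 4: Irtunen has e, Luhan has i. Taking the neighbouring segments as reconstructed: Irtunen e can only go back to *e; Luhan i could go back to *a or *e or *i — the one source consistent with every daughter is *e.
Position 6: Irtunen has u, Luhan has o. Luhan preserves o here (none of its changes turn any other segment into o), so the proto-segment is *o.
Position 2: Irtunen has a, Luhan has e. Irtunen preserves a here (none of its changes turn any other segment into a), so the proto-segment is *a.
Verify the candidate proto-form against each daughter:
Irtunen: *dabemo
  dabemo → davemo   [intervocalic lenition]
  davemo → davemu   [vowel merger]
  davemu (rule 3 does not apply)
  davemu (rule 4 does not apply)
  giving Irtunen davemu.
Luhan: start from *dabemo.
  rule 1 (vowel merger): dabemo → debemo
  rule 2 (unconditioned shift): debemo → zebemo
  rule 3 (pre-nasal raising): zebemo → zebimo
  rule 4: no change — zebimo
  ⇒ Luhan zebimo
*dabemo is the unique common source.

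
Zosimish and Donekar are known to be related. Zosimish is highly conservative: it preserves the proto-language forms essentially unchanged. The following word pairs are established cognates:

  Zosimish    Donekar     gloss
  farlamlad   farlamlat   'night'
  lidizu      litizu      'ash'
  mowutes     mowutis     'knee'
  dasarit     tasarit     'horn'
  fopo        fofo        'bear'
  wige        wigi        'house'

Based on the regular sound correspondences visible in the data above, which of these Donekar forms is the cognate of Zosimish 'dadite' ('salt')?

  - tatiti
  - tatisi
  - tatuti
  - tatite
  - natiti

dasarit ~ tasarit — Zosimish d corresponds to Donekar t word-initially before a back vowel.
lidizu ~ litizu — Zosimish d corresponds to Donekar t between vowels (before a front vowel).
wige ~ wigi — Zosimish e corresponds to Donekar i word-finally.
Applying these to Zosimish 'dadite':
  dadite → tadite   (d→t word-initially before a back vowel)
  tadite → tatite   (d→t between vowels (before a front vowel))
  tatite → tatiti   (e→i word-finally)
So the Donekar cognate is 'tatiti'.

tatiti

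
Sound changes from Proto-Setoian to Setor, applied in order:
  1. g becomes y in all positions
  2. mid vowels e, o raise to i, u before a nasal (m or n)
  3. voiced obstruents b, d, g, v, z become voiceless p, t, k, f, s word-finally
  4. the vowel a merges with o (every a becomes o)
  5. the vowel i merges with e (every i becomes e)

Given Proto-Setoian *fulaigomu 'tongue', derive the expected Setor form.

fuloeyumu

Setor: *fulaigomu > fulaiyomu > fulaiyumu > fuloiyumu > fuloeyumu  (by unconditioned shift, pre-nasal raising, vowel merger, vowel merger)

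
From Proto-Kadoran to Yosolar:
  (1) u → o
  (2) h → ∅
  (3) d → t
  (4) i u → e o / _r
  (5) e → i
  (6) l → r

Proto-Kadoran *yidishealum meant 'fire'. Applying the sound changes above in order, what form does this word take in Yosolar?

Yosolar: *yidishealum > yidishealom > yidisealom > yitisealom > yitisialom > yitisiarom  (by vowel merger, h-loss, unconditioned shift, vowel merger, unconditioned shift)

yitisiarom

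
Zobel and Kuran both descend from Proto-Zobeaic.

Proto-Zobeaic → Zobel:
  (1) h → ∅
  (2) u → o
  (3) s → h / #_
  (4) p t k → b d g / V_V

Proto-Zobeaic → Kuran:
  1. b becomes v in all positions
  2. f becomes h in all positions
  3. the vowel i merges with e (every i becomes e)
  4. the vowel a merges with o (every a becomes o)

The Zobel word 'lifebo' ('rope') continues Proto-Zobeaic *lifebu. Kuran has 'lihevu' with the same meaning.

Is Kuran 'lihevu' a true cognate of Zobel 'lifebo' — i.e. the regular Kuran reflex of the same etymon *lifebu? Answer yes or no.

no

Derive the expected Kuran reflex of *lifebu:
Kuran: start from *lifebu.
  rule 1 (unconditioned shift): lifebu → lifevu
  rule 2 (unconditioned shift): lifevu → lihevu
  rule 3 (vowel merger): lihevu → lehevu
  rule 4: no change — lehevu
  ⇒ Kuran lehevu
The regular Kuran reflex would be 'lehevu', but the attested form is 'lihevu'. The correspondence is irregular, so they are not cognates (the Kuran form has a different source).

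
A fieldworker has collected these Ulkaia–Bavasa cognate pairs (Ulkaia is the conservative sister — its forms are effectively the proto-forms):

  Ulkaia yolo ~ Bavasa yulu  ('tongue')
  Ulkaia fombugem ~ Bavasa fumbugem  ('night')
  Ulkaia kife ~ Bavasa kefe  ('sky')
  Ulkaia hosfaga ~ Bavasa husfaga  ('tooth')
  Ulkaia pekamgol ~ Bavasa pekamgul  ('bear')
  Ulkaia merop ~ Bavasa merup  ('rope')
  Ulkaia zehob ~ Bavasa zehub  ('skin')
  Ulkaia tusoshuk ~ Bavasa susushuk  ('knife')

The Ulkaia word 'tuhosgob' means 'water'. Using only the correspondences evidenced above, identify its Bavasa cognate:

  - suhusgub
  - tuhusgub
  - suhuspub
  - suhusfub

suhusgub

tusoshuk ~ susushuk — Ulkaia t corresponds to Bavasa s word-initially before a back vowel.
yolo ~ yulu, hosfaga ~ husfaga — Ulkaia o corresponds to Bavasa u after a consonant, before a consonant other than r, m, n, p, b, f, v.
zehob ~ zehub — Ulkaia o corresponds to Bavasa u after a consonant, before a labial obstruent.
Applying these to Ulkaia 'tuhosgob':
  tuhosgob → suhosgob   (t→s word-initially before a back vowel)
  suhosgob → suhusgob   (o→u after a consonant, before a consonant other than r, m, n, p, b, f, v)
  suhusgob → suhusgub   (o→u after a consonant, before a labial obstruent)
So the Bavasa cognate is 'suhusgub'.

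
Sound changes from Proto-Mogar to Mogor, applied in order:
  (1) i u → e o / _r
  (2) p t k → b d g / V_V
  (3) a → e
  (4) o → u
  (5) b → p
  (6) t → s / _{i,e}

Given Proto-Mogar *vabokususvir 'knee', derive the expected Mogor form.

vepugususver

Mogor: *vabokususvir > vabokususver > vabogususver > vebogususver > vebugususver > vepugususver  (by pre-rhotic lowering, intervocalic voicing, vowel merger, vowel merger, unconditioned shift)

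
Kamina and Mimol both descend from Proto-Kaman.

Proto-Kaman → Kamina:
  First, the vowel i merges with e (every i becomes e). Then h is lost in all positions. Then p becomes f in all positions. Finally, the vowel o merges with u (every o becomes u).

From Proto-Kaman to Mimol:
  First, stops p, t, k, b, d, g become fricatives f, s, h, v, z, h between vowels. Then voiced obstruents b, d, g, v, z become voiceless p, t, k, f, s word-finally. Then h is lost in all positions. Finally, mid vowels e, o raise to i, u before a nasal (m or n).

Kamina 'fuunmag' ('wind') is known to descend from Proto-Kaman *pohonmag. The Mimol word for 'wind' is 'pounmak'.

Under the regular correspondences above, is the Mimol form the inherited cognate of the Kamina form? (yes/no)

yes

Derive the expected Mimol reflex of *pohonmag:
Mimol: *pohonmag > pohonmak > poonmak > pounmak  (by final devoicing, h-loss, pre-nasal raising)
Mimol 'pounmak' matches the regular reflex exactly, so the pair is cognate.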